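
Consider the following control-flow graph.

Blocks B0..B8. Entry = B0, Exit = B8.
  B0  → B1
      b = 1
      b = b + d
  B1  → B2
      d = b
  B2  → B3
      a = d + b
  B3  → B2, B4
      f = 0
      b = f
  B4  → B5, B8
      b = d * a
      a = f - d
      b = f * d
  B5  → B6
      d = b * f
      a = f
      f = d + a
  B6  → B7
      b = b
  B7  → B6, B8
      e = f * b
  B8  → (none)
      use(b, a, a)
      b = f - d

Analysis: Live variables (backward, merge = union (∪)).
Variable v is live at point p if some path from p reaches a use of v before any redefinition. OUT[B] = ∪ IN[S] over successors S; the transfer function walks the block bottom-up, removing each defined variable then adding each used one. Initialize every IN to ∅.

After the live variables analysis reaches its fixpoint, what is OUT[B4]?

Per-block solution:
  B0:   IN={d}   OUT={b}
  B1:   IN={b}   OUT={b, d}
  B2:   IN={b, d}   OUT={a, d}
  B3:   IN={a, d}   OUT={a, b, d, f}
  B4:   IN={a, d, f}   OUT={a, b, d, f}
  B5:   IN={b, f}   OUT={a, b, d, f}
  B6:   IN={a, b, d, f}   OUT={a, b, d, f}
  B7:   IN={a, b, d, f}   OUT={a, b, d, f}
  B8:   IN={a, b, d, f}   OUT={}

Merge at B4: OUT[B4] = IN[B5] ⊔ IN[B8] = {a, b, d, f}

Answer: {a, b, d, f}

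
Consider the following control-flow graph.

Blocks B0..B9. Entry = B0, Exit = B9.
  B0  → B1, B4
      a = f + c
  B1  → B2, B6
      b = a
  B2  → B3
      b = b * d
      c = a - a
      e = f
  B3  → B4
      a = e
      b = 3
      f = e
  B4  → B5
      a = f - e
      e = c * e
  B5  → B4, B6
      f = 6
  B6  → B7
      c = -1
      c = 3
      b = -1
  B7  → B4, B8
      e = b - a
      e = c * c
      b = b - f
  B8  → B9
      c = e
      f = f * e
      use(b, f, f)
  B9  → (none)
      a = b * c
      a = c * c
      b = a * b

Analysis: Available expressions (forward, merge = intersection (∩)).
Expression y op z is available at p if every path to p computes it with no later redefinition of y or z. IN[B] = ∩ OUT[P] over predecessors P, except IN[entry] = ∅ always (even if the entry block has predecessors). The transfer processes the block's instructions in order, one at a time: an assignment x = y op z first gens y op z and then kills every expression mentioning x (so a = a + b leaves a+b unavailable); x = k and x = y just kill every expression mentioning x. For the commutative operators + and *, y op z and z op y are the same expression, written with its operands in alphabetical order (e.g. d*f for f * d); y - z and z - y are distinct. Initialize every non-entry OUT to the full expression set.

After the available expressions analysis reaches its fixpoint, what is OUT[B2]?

Answer: {a-a}

Derivation:
Fixpoint table:
  B0:  IN={}  OUT={c+f}
  B1:  IN={c+f}  OUT={c+f}
  B2:  IN={c+f}  OUT={a-a}
  B3:  IN={a-a}  OUT={}
  B4:  IN={}  OUT={}
  B5:  IN={}  OUT={}
  B6:  IN={}  OUT={}
  B7:  IN={}  OUT={c*c}
  B8:  IN={c*c}  OUT={}
  B9:  IN={}  OUT={c*c}

Merge at B2: IN[B2] = OUT[B1] = {c+f}
Applying B2's transfer function to that IN value gives OUT[B2] (row B2 above).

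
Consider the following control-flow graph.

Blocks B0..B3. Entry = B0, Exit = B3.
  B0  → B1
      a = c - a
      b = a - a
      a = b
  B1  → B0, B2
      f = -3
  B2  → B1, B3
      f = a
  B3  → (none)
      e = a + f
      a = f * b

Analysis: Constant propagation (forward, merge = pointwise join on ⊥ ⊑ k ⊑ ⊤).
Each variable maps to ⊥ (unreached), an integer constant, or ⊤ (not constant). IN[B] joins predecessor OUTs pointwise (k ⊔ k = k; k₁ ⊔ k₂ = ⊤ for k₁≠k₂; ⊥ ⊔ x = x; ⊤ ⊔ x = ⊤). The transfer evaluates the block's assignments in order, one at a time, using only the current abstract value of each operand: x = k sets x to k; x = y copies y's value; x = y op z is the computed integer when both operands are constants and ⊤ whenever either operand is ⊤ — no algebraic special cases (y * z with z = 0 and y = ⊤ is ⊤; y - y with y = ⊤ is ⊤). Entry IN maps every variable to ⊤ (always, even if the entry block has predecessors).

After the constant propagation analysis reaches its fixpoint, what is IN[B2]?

Fixpoint table:
  B0: | IN=(all ⊤) | OUT=(all ⊤)
  B1: | IN=(all ⊤) | OUT={f:-3; rest ⊤}
  B2: | IN={f:-3; rest ⊤} | OUT=(all ⊤)
  B3: | IN=(all ⊤) | OUT=(all ⊤)

Merge at B2: IN[B2] = OUT[B1] = {a: ⊤, b: ⊤, c: ⊤, d: ⊤, e: ⊤, f: -3}

Answer: {a: ⊤, b: ⊤, c: ⊤, d: ⊤, e: ⊤, f: -3}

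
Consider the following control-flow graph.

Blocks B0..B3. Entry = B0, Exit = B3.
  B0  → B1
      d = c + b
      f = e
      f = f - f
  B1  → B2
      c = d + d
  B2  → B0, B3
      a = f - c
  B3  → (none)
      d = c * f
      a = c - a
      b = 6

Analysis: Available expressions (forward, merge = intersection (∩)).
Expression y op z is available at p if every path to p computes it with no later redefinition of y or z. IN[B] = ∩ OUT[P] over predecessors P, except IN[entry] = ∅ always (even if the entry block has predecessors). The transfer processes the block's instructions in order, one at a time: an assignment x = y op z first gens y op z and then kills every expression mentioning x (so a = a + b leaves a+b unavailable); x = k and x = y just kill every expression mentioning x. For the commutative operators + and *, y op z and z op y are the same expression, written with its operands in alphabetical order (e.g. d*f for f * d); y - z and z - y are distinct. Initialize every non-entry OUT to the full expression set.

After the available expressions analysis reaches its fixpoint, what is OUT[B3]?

Answer: {c*f, f-c}

Derivation:
Converged values:
  B0: | IN={} | OUT={b+c}
  B1: | IN={b+c} | OUT={d+d}
  B2: | IN={d+d} | OUT={d+d, f-c}
  B3: | IN={d+d, f-c} | OUT={c*f, f-c}

Merge at B3: IN[B3] = OUT[B2] = {d+d, f-c}
Applying B3's transfer function to that IN value gives OUT[B3] (row B3 above).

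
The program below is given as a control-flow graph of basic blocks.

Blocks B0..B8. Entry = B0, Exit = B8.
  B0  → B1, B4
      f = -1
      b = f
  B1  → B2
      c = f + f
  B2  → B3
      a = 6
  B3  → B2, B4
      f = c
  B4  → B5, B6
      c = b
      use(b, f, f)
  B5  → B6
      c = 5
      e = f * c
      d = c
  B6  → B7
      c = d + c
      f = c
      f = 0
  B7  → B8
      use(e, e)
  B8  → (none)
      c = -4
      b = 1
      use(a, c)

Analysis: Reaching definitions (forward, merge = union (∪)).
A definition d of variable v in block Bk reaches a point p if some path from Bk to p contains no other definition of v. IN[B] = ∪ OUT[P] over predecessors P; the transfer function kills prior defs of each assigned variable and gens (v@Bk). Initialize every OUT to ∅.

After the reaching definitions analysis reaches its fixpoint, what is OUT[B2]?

Per-block solution:
  B0:   IN={}   OUT={b@B0, f@B0}
  B1:   IN={b@B0, f@B0}   OUT={b@B0, c@B1, f@B0}
  B2:   IN={a@B2, b@B0, c@B1, f@B0, f@B3}   OUT={a@B2, b@B0, c@B1, f@B0, f@B3}
  B3:   IN={a@B2, b@B0, c@B1, f@B0, f@B3}   OUT={a@B2, b@B0, c@B1, f@B3}
  B4:   IN={a@B2, b@B0, c@B1, f@B0, f@B3}   OUT={a@B2, b@B0, c@B4, f@B0, f@B3}
  B5:   IN={a@B2, b@B0, c@B4, f@B0, f@B3}   OUT={a@B2, b@B0, c@B5, d@B5, e@B5, f@B0, f@B3}
  B6:   IN={a@B2, b@B0, c@B4, c@B5, d@B5, e@B5, f@B0, f@B3}   OUT={a@B2, b@B0, c@B6, d@B5, e@B5, f@B6}
  B7:   IN={a@B2, b@B0, c@B6, d@B5, e@B5, f@B6}   OUT={a@B2, b@B0, c@B6, d@B5, e@B5, f@B6}
  B8:   IN={a@B2, b@B0, c@B6, d@B5, e@B5, f@B6}   OUT={a@B2, b@B8, c@B8, d@B5, e@B5, f@B6}

Merge at B2: IN[B2] = OUT[B1] ⊔ OUT[B3] = {a@B2, b@B0, c@B1, f@B0, f@B3}
Applying B2's transfer function to that IN value gives OUT[B2] (row B2 above).

Answer: {a@B2, b@B0, c@B1, f@B0, f@B3}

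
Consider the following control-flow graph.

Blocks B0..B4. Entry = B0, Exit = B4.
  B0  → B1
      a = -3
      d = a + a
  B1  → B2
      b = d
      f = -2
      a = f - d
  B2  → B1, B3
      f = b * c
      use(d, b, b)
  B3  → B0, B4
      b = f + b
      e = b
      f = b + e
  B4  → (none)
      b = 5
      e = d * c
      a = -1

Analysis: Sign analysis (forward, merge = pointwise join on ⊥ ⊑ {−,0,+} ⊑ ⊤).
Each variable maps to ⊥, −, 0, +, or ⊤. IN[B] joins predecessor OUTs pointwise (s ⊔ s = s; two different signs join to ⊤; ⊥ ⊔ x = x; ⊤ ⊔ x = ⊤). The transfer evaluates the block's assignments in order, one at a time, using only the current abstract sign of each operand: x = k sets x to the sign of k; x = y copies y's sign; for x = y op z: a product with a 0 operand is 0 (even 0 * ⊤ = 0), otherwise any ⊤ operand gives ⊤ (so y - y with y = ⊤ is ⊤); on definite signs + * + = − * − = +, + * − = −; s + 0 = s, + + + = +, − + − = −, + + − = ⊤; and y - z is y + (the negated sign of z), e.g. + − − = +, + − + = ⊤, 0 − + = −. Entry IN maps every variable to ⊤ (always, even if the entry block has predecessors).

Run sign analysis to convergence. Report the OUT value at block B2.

Per-block solution:
  B0:   IN=(all ⊤)   OUT={a:-, d:-; rest ⊤}
  B1:   IN={d:-; rest ⊤}   OUT={b:-, d:-, f:-; rest ⊤}
  B2:   IN={b:-, d:-, f:-; rest ⊤}   OUT={b:-, d:-; rest ⊤}
  B3:   IN={b:-, d:-; rest ⊤}   OUT={d:-; rest ⊤}
  B4:   IN={d:-; rest ⊤}   OUT={a:-, b:+, d:-; rest ⊤}

Merge at B2: IN[B2] = OUT[B1] = {a: ⊤, b: -, c: ⊤, d: -, e: ⊤, f: -}
Applying B2's transfer function to that IN value gives OUT[B2] (row B2 above).

Answer: {a: ⊤, b: -, c: ⊤, d: -, e: ⊤, f: ⊤}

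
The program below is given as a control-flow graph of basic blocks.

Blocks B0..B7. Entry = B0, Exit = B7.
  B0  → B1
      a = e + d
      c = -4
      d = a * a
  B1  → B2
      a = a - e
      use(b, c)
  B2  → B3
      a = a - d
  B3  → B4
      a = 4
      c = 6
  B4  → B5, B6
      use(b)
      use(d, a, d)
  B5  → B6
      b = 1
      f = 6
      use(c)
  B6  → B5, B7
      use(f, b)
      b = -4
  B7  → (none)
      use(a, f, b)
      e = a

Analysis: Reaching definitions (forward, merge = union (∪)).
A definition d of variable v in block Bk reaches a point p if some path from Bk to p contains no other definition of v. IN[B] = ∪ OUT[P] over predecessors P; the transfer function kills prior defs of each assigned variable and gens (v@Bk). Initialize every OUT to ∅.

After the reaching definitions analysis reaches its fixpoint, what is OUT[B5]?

Per-block solution:
  B0: | IN={} | OUT={a@B0, c@B0, d@B0}
  B1: | IN={a@B0, c@B0, d@B0} | OUT={a@B1, c@B0, d@B0}
  B2: | IN={a@B1, c@B0, d@B0} | OUT={a@B2, c@B0, d@B0}
  B3: | IN={a@B2, c@B0, d@B0} | OUT={a@B3, c@B3, d@B0}
  B4: | IN={a@B3, c@B3, d@B0} | OUT={a@B3, c@B3, d@B0}
  B5: | IN={a@B3, b@B6, c@B3, d@B0, f@B5} | OUT={a@B3, b@B5, c@B3, d@B0, f@B5}
  B6: | IN={a@B3, b@B5, c@B3, d@B0, f@B5} | OUT={a@B3, b@B6, c@B3, d@B0, f@B5}
  B7: | IN={a@B3, b@B6, c@B3, d@B0, f@B5} | OUT={a@B3, b@B6, c@B3, d@B0, e@B7, f@B5}

Merge at B5: IN[B5] = OUT[B4] ⊔ OUT[B6] = {a@B3, b@B6, c@B3, d@B0, f@B5}
Applying B5's transfer function to that IN value gives OUT[B5] (row B5 above).

Answer: {a@B3, b@B5, c@B3, d@B0, f@B5}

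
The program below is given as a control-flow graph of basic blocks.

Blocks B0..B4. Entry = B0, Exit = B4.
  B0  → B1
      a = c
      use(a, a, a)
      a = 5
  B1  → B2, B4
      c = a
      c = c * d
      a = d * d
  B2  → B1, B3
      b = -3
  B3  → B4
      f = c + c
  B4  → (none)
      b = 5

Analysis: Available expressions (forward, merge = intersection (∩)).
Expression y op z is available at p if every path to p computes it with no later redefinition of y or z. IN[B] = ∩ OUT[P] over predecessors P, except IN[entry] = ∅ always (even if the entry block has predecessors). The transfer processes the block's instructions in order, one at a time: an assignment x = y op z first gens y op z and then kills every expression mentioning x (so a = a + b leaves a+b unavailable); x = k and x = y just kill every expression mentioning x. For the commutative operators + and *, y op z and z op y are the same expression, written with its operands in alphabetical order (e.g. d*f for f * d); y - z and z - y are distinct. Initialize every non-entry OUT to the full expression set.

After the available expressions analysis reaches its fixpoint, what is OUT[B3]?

Answer: {c+c, d*d}

Derivation:
Converged values:
  B0: | IN={} | OUT={}
  B1: | IN={} | OUT={d*d}
  B2: | IN={d*d} | OUT={d*d}
  B3: | IN={d*d} | OUT={c+c, d*d}
  B4: | IN={d*d} | OUT={d*d}

Merge at B3: IN[B3] = OUT[B2] = {d*d}
Applying B3's transfer function to that IN value gives OUT[B3] (row B3 above).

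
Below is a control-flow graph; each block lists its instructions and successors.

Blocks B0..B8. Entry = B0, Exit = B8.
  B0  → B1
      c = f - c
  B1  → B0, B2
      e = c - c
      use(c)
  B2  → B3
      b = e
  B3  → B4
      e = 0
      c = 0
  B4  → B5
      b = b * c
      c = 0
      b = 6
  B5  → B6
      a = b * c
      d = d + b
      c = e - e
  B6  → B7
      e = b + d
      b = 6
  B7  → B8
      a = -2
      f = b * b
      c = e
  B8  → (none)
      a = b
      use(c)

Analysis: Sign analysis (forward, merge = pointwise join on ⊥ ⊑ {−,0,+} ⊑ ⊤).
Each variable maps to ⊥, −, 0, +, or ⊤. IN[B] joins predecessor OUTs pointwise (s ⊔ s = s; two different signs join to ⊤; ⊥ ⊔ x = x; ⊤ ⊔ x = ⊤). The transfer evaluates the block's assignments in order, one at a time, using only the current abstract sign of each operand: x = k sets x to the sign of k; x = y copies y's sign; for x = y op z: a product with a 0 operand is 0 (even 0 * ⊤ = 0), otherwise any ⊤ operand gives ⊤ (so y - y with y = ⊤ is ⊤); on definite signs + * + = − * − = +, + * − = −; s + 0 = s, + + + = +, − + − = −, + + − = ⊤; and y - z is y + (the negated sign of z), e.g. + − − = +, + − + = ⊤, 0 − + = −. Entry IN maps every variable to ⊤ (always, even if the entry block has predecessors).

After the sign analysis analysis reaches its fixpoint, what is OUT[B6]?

Fixpoint table:
  B0:  IN=(all ⊤)  OUT=(all ⊤)
  B1:  IN=(all ⊤)  OUT=(all ⊤)
  B2:  IN=(all ⊤)  OUT=(all ⊤)
  B3:  IN=(all ⊤)  OUT={c:0, e:0; rest ⊤}
  B4:  IN={c:0, e:0; rest ⊤}  OUT={b:+, c:0, e:0; rest ⊤}
  B5:  IN={b:+, c:0, e:0; rest ⊤}  OUT={a:0, b:+, c:0, e:0; rest ⊤}
  B6:  IN={a:0, b:+, c:0, e:0; rest ⊤}  OUT={a:0, b:+, c:0; rest ⊤}
  B7:  IN={a:0, b:+, c:0; rest ⊤}  OUT={a:-, b:+, f:+; rest ⊤}
  B8:  IN={a:-, b:+, f:+; rest ⊤}  OUT={a:+, b:+, f:+; rest ⊤}

Merge at B6: IN[B6] = OUT[B5] = {a: 0, b: +, c: 0, d: ⊤, e: 0, f: ⊤}
Applying B6's transfer function to that IN value gives OUT[B6] (row B6 above).

Answer: {a: 0, b: +, c: 0, d: ⊤, e: ⊤, f: ⊤}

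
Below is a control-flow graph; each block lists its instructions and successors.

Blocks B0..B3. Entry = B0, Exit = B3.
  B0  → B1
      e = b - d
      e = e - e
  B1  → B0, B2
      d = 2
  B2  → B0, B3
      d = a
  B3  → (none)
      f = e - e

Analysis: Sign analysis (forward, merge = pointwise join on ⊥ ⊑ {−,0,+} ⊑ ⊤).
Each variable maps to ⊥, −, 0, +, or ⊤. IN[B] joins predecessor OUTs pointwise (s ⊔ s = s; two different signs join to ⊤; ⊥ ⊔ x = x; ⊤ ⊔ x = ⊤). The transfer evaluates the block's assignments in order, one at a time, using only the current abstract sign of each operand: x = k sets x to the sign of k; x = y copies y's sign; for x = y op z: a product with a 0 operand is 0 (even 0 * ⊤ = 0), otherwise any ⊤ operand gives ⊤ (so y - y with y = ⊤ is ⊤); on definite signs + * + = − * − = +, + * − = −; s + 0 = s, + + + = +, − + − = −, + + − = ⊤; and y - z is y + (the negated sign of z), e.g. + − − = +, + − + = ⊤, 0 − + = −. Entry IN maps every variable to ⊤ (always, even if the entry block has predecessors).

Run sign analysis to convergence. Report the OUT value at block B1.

Answer: {a: ⊤, b: ⊤, c: ⊤, d: +, e: ⊤, f: ⊤}

Derivation:
Per-block solution:
  B0: | IN=(all ⊤) | OUT=(all ⊤)
  B1: | IN=(all ⊤) | OUT={d:+; rest ⊤}
  B2: | IN={d:+; rest ⊤} | OUT=(all ⊤)
  B3: | IN=(all ⊤) | OUT=(all ⊤)

Merge at B1: IN[B1] = OUT[B0] = {a: ⊤, b: ⊤, c: ⊤, d: ⊤, e: ⊤, f: ⊤}
Applying B1's transfer function to that IN value gives OUT[B1] (row B1 above).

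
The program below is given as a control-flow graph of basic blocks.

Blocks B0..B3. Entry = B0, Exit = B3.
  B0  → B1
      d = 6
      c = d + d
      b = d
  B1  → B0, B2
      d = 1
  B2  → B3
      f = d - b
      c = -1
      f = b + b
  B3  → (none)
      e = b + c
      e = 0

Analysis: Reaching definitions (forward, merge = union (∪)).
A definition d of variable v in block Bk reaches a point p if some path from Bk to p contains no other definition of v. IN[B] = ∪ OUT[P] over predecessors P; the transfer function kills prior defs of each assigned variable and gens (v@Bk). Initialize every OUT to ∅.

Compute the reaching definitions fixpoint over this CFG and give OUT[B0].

Per-block solution:
  B0:   IN={b@B0, c@B0, d@B1}   OUT={b@B0, c@B0, d@B0}
  B1:   IN={b@B0, c@B0, d@B0}   OUT={b@B0, c@B0, d@B1}
  B2:   IN={b@B0, c@B0, d@B1}   OUT={b@B0, c@B2, d@B1, f@B2}
  B3:   IN={b@B0, c@B2, d@B1, f@B2}   OUT={b@B0, c@B2, d@B1, e@B3, f@B2}

Merge at B0 (entry node, so the boundary value {} is joined with the incoming edge(s)): IN[B0] = {} ⊔ OUT[B1] = {b@B0, c@B0, d@B1}
Applying B0's transfer function to that IN value gives OUT[B0] (row B0 above).

Answer: {b@B0, c@B0, d@B0}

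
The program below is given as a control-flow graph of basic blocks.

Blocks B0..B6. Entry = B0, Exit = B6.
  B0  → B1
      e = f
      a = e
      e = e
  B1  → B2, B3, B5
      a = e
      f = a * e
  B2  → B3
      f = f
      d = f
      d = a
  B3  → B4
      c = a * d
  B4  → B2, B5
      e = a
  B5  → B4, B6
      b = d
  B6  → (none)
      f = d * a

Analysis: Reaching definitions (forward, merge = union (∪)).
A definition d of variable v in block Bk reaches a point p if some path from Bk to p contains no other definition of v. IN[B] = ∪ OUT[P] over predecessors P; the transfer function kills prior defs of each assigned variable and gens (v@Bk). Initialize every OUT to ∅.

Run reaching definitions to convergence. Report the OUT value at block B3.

Fixpoint table:
  B0: | IN={} | OUT={a@B0, e@B0}
  B1: | IN={a@B0, e@B0} | OUT={a@B1, e@B0, f@B1}
  B2: | IN={a@B1, b@B5, c@B3, d@B2, e@B0, e@B4, f@B1, f@B2} | OUT={a@B1, b@B5, c@B3, d@B2, e@B0, e@B4, f@B2}
  B3: | IN={a@B1, b@B5, c@B3, d@B2, e@B0, e@B4, f@B1, f@B2} | OUT={a@B1, b@B5, c@B3, d@B2, e@B0, e@B4, f@B1, f@B2}
  B4: | IN={a@B1, b@B5, c@B3, d@B2, e@B0, e@B4, f@B1, f@B2} | OUT={a@B1, b@B5, c@B3, d@B2, e@B4, f@B1, f@B2}
  B5: | IN={a@B1, b@B5, c@B3, d@B2, e@B0, e@B4, f@B1, f@B2} | OUT={a@B1, b@B5, c@B3, d@B2, e@B0, e@B4, f@B1, f@B2}
  B6: | IN={a@B1, b@B5, c@B3, d@B2, e@B0, e@B4, f@B1, f@B2} | OUT={a@B1, b@B5, c@B3, d@B2, e@B0, e@B4, f@B6}

Merge at B3: IN[B3] = OUT[B1] ⊔ OUT[B2] = {a@B1, b@B5, c@B3, d@B2, e@B0, e@B4, f@B1, f@B2}
Applying B3's transfer function to that IN value gives OUT[B3] (row B3 above).

Answer: {a@B1, b@B5, c@B3, d@B2, e@B0, e@B4, f@B1, f@B2}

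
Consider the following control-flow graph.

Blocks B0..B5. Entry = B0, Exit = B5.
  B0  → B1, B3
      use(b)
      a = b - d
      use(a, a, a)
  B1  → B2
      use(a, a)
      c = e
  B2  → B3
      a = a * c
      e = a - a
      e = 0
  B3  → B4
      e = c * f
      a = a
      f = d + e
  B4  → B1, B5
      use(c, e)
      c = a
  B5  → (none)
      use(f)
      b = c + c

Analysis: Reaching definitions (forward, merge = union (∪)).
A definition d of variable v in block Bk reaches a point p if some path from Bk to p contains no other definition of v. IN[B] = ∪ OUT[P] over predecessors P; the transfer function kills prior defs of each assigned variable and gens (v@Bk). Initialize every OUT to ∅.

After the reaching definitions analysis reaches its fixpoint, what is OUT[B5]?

Answer: {a@B3, b@B5, c@B4, e@B3, f@B3}

Trace:
Fixpoint table:
  B0:  IN={}  OUT={a@B0}
  B1:  IN={a@B0, a@B3, c@B4, e@B3, f@B3}  OUT={a@B0, a@B3, c@B1, e@B3, f@B3}
  B2:  IN={a@B0, a@B3, c@B1, e@B3, f@B3}  OUT={a@B2, c@B1, e@B2, f@B3}
  B3:  IN={a@B0, a@B2, c@B1, e@B2, f@B3}  OUT={a@B3, c@B1, e@B3, f@B3}
  B4:  IN={a@B3, c@B1, e@B3, f@B3}  OUT={a@B3, c@B4, e@B3, f@B3}
  B5:  IN={a@B3, c@B4, e@B3, f@B3}  OUT={a@B3, b@B5, c@B4, e@B3, f@B3}

Merge at B5: IN[B5] = OUT[B4] = {a@B3, c@B4, e@B3, f@B3}
Applying B5's transfer function to that IN value gives OUT[B5] (row B5 above).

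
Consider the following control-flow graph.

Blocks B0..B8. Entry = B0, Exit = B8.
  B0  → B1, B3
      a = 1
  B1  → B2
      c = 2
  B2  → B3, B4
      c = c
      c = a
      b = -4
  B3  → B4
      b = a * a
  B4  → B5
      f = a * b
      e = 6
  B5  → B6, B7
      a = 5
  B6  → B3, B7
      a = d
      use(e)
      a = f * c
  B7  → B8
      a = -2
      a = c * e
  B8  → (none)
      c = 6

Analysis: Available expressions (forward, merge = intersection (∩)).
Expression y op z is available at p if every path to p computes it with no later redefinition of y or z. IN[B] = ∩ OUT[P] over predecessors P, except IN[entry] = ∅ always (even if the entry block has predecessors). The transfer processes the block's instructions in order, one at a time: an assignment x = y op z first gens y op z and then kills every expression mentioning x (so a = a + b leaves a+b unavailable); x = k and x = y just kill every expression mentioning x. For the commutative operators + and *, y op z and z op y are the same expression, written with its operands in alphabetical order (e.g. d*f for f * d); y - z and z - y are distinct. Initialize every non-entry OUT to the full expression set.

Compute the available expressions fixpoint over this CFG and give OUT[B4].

Fixpoint table:
  B0:  IN={}  OUT={}
  B1:  IN={}  OUT={}
  B2:  IN={}  OUT={}
  B3:  IN={}  OUT={a*a}
  B4:  IN={}  OUT={a*b}
  B5:  IN={a*b}  OUT={}
  B6:  IN={}  OUT={c*f}
  B7:  IN={}  OUT={c*e}
  B8:  IN={c*e}  OUT={}

Merge at B4: IN[B4] = OUT[B2] ∩ OUT[B3] = {}
Applying B4's transfer function to that IN value gives OUT[B4] (row B4 above).

Answer: {a*b}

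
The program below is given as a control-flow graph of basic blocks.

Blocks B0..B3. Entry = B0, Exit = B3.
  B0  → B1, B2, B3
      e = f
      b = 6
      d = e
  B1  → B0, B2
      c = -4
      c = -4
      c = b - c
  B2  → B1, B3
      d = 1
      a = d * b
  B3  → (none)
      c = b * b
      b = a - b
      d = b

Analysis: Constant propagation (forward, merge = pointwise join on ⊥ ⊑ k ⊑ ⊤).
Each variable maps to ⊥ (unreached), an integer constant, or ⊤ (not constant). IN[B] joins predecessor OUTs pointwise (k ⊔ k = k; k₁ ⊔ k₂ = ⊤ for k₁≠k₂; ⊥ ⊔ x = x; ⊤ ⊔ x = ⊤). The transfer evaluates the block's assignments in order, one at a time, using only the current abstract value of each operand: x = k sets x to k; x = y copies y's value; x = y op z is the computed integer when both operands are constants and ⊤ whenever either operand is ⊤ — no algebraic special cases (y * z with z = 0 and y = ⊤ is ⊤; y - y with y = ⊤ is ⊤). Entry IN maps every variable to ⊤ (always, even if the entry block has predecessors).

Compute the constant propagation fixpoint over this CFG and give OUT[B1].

Answer: {a: ⊤, b: 6, c: 10, d: ⊤, e: ⊤, f: ⊤}

Working:
Converged values:
  B0:   IN=(all ⊤)   OUT={b:6; rest ⊤}
  B1:   IN={b:6; rest ⊤}   OUT={b:6, c:10; rest ⊤}
  B2:   IN={b:6; rest ⊤}   OUT={a:6, b:6, d:1; rest ⊤}
  B3:   IN={b:6; rest ⊤}   OUT={c:36; rest ⊤}

Merge at B1: IN[B1] = OUT[B0] ⊔ OUT[B2] = {a: ⊤, b: 6, c: ⊤, d: ⊤, e: ⊤, f: ⊤}
Applying B1's transfer function to that IN value gives OUT[B1] (row B1 above).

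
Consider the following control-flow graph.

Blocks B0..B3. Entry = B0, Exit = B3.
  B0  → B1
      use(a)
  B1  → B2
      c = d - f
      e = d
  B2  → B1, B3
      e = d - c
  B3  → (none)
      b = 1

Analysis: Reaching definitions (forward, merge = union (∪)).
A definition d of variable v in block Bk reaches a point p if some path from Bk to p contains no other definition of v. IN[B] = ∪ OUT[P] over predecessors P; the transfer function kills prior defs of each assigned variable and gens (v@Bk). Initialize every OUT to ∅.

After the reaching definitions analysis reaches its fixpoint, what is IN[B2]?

Answer: {c@B1, e@B1}

Derivation:
Fixpoint table:
  B0:   IN={}   OUT={}
  B1:   IN={c@B1, e@B2}   OUT={c@B1, e@B1}
  B2:   IN={c@B1, e@B1}   OUT={c@B1, e@B2}
  B3:   IN={c@B1, e@B2}   OUT={b@B3, c@B1, e@B2}

Merge at B2: IN[B2] = OUT[B1] = {c@B1, e@B1}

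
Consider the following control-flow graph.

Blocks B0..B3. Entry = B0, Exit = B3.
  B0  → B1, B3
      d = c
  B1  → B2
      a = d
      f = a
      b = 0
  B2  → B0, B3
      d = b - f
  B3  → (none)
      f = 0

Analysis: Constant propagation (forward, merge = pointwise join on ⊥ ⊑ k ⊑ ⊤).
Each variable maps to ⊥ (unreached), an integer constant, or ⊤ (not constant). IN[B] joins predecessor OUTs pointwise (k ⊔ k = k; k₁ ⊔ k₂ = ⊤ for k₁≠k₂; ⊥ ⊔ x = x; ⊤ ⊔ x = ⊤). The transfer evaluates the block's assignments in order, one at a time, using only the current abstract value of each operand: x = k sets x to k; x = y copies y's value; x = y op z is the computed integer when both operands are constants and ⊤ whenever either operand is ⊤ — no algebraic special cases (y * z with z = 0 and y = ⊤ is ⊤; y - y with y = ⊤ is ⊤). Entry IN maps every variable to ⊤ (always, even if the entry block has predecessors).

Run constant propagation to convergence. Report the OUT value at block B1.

Answer: {a: ⊤, b: 0, c: ⊤, d: ⊤, e: ⊤, f: ⊤}

Working:
Per-block solution:
  B0:  IN=(all ⊤)  OUT=(all ⊤)
  B1:  IN=(all ⊤)  OUT={b:0; rest ⊤}
  B2:  IN={b:0; rest ⊤}  OUT={b:0; rest ⊤}
  B3:  IN=(all ⊤)  OUT={f:0; rest ⊤}

Merge at B1: IN[B1] = OUT[B0] = {a: ⊤, b: ⊤, c: ⊤, d: ⊤, e: ⊤, f: ⊤}
Applying B1's transfer function to that IN value gives OUT[B1] (row B1 above).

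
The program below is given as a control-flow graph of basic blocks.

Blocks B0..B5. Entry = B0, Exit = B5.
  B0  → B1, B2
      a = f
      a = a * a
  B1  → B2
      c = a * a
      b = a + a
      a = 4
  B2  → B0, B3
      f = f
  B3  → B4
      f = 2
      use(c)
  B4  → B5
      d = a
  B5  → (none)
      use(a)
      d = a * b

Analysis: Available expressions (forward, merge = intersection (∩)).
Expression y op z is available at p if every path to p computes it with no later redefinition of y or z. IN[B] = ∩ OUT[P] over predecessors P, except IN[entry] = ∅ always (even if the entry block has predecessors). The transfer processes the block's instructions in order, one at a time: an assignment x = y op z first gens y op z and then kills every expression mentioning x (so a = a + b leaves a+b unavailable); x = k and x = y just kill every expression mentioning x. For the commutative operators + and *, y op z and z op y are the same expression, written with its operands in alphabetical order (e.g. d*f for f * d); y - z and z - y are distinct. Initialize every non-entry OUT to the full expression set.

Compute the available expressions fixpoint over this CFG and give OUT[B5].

Fixpoint table:
  B0:   IN={}   OUT={}
  B1:   IN={}   OUT={}
  B2:   IN={}   OUT={}
  B3:   IN={}   OUT={}
  B4:   IN={}   OUT={}
  B5:   IN={}   OUT={a*b}

Merge at B5: IN[B5] = OUT[B4] = {}
Applying B5's transfer function to that IN value gives OUT[B5] (row B5 above).

Answer: {a*b}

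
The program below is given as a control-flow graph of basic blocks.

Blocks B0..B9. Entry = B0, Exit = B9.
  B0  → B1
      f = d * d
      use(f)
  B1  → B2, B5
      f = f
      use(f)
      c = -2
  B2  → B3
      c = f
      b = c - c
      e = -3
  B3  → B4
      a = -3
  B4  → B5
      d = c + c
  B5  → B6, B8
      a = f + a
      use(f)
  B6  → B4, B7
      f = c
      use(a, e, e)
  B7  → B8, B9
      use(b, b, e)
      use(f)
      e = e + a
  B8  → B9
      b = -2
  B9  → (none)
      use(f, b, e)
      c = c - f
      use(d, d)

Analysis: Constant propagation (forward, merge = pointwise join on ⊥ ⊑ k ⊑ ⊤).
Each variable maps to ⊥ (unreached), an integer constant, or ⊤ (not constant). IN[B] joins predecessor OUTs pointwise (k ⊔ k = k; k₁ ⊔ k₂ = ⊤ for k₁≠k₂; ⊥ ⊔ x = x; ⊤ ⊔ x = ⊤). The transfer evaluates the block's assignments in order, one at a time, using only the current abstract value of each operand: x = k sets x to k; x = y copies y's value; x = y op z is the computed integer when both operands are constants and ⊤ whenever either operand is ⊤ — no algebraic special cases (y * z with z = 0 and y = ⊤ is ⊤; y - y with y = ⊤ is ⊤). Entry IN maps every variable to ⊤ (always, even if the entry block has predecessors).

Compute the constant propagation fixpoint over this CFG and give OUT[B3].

Answer: {a: -3, b: ⊤, c: ⊤, d: ⊤, e: -3, f: ⊤}

Working:
Per-block solution:
  B0:  IN=(all ⊤)  OUT=(all ⊤)
  B1:  IN=(all ⊤)  OUT={c:-2; rest ⊤}
  B2:  IN={c:-2; rest ⊤}  OUT={e:-3; rest ⊤}
  B3:  IN={e:-3; rest ⊤}  OUT={a:-3, e:-3; rest ⊤}
  B4:  IN=(all ⊤)  OUT=(all ⊤)
  B5:  IN=(all ⊤)  OUT=(all ⊤)
  B6:  IN=(all ⊤)  OUT=(all ⊤)
  B7:  IN=(all ⊤)  OUT=(all ⊤)
  B8:  IN=(all ⊤)  OUT={b:-2; rest ⊤}
  B9:  IN=(all ⊤)  OUT=(all ⊤)

Merge at B3: IN[B3] = OUT[B2] = {a: ⊤, b: ⊤, c: ⊤, d: ⊤, e: -3, f: ⊤}
Applying B3's transfer function to that IN value gives OUT[B3] (row B3 above).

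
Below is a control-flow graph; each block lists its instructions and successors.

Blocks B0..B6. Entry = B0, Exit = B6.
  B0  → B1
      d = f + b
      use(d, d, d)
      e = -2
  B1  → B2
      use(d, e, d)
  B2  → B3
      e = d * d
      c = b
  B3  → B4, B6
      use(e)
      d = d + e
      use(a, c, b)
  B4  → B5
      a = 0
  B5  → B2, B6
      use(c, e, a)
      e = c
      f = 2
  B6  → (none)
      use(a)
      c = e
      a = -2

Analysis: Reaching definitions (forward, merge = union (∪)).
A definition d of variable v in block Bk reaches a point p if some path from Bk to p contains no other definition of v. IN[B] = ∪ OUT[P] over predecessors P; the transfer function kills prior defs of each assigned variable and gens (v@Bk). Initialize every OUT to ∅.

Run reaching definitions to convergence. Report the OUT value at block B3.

Answer: {a@B4, c@B2, d@B3, e@B2, f@B5}

Working:
Converged values:
  B0:   IN={}   OUT={d@B0, e@B0}
  B1:   IN={d@B0, e@B0}   OUT={d@B0, e@B0}
  B2:   IN={a@B4, c@B2, d@B0, d@B3, e@B0, e@B5, f@B5}   OUT={a@B4, c@B2, d@B0, d@B3, e@B2, f@B5}
  B3:   IN={a@B4, c@B2, d@B0, d@B3, e@B2, f@B5}   OUT={a@B4, c@B2, d@B3, e@B2, f@B5}
  B4:   IN={a@B4, c@B2, d@B3, e@B2, f@B5}   OUT={a@B4, c@B2, d@B3, e@B2, f@B5}
  B5:   IN={a@B4, c@B2, d@B3, e@B2, f@B5}   OUT={a@B4, c@B2, d@B3, e@B5, f@B5}
  B6:   IN={a@B4, c@B2, d@B3, e@B2, e@B5, f@B5}   OUT={a@B6, c@B6, d@B3, e@B2, e@B5, f@B5}

Merge at B3: IN[B3] = OUT[B2] = {a@B4, c@B2, d@B0, d@B3, e@B2, f@B5}
Applying B3's transfer function to that IN value gives OUT[B3] (row B3 above).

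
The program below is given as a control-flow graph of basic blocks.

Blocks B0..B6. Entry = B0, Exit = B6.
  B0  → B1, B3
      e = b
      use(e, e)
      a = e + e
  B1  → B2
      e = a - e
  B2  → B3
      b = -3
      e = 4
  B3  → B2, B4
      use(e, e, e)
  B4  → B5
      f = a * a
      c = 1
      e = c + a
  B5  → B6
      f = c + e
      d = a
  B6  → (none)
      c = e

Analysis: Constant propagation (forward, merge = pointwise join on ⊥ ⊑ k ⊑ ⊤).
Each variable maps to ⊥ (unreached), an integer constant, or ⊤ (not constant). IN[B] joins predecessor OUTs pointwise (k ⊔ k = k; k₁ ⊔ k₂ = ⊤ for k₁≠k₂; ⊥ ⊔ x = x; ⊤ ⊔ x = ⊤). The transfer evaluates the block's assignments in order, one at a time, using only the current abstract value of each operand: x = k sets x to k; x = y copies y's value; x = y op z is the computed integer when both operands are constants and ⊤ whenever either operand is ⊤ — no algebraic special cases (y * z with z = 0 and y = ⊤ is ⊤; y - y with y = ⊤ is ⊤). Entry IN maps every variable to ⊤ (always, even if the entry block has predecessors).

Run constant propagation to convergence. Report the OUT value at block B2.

Answer: {a: ⊤, b: -3, c: ⊤, d: ⊤, e: 4, f: ⊤}

Derivation:
Converged values:
  B0:  IN=(all ⊤)  OUT=(all ⊤)
  B1:  IN=(all ⊤)  OUT=(all ⊤)
  B2:  IN=(all ⊤)  OUT={b:-3, e:4; rest ⊤}
  B3:  IN=(all ⊤)  OUT=(all ⊤)
  B4:  IN=(all ⊤)  OUT={c:1; rest ⊤}
  B5:  IN={c:1; rest ⊤}  OUT={c:1; rest ⊤}
  B6:  IN={c:1; rest ⊤}  OUT=(all ⊤)

Merge at B2: IN[B2] = OUT[B1] ⊔ OUT[B3] = {a: ⊤, b: ⊤, c: ⊤, d: ⊤, e: ⊤, f: ⊤}
Applying B2's transfer function to that IN value gives OUT[B2] (row B2 above).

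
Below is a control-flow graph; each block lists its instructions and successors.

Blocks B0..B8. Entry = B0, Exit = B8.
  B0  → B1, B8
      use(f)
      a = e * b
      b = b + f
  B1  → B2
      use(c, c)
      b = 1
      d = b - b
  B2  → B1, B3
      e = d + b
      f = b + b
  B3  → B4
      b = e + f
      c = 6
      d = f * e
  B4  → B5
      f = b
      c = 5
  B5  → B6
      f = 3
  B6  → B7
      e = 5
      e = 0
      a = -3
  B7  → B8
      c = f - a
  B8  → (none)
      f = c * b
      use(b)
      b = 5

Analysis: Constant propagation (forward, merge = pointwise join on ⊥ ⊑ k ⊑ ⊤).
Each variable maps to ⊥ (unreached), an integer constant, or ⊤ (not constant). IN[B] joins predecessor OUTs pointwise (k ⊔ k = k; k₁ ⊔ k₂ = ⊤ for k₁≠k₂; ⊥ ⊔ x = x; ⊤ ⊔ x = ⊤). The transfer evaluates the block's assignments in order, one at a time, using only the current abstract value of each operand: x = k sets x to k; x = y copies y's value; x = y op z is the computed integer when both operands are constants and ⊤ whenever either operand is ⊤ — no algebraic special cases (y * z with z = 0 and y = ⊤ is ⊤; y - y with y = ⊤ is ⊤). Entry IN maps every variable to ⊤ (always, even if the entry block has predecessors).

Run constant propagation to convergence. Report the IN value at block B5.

Converged values:
  B0:   IN=(all ⊤)   OUT=(all ⊤)
  B1:   IN=(all ⊤)   OUT={b:1, d:0; rest ⊤}
  B2:   IN={b:1, d:0; rest ⊤}   OUT={b:1, d:0, e:1, f:2; rest ⊤}
  B3:   IN={b:1, d:0, e:1, f:2; rest ⊤}   OUT={b:3, c:6, d:2, e:1, f:2; rest ⊤}
  B4:   IN={b:3, c:6, d:2, e:1, f:2; rest ⊤}   OUT={b:3, c:5, d:2, e:1, f:3; rest ⊤}
  B5:   IN={b:3, c:5, d:2, e:1, f:3; rest ⊤}   OUT={b:3, c:5, d:2, e:1, f:3; rest ⊤}
  B6:   IN={b:3, c:5, d:2, e:1, f:3; rest ⊤}   OUT={a:-3, b:3, c:5, d:2, e:0, f:3; rest ⊤}
  B7:   IN={a:-3, b:3, c:5, d:2, e:0, f:3; rest ⊤}   OUT={a:-3, b:3, c:6, d:2, e:0, f:3; rest ⊤}
  B8:   IN=(all ⊤)   OUT={b:5; rest ⊤}

Merge at B5: IN[B5] = OUT[B4] = {a: ⊤, b: 3, c: 5, d: 2, e: 1, f: 3}

Answer: {a: ⊤, b: 3, c: 5, d: 2, e: 1, f: 3}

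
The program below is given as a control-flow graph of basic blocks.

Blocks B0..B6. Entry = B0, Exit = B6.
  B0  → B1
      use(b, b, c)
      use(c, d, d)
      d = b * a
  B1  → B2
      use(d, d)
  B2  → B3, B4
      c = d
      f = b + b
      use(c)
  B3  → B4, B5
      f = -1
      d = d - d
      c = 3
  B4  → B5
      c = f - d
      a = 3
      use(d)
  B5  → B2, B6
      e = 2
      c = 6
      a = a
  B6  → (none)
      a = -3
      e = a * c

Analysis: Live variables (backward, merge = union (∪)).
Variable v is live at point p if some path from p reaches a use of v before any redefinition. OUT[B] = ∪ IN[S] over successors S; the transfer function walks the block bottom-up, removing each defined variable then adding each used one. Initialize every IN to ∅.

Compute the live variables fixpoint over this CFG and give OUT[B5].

Per-block solution:
  B0:  IN={a, b, c, d}  OUT={a, b, d}
  B1:  IN={a, b, d}  OUT={a, b, d}
  B2:  IN={a, b, d}  OUT={a, b, d, f}
  B3:  IN={a, b, d}  OUT={a, b, d, f}
  B4:  IN={b, d, f}  OUT={a, b, d}
  B5:  IN={a, b, d}  OUT={a, b, c, d}
  B6:  IN={c}  OUT={}

Merge at B5: OUT[B5] = IN[B2] ⊔ IN[B6] = {a, b, c, d}

Answer: {a, b, c, d}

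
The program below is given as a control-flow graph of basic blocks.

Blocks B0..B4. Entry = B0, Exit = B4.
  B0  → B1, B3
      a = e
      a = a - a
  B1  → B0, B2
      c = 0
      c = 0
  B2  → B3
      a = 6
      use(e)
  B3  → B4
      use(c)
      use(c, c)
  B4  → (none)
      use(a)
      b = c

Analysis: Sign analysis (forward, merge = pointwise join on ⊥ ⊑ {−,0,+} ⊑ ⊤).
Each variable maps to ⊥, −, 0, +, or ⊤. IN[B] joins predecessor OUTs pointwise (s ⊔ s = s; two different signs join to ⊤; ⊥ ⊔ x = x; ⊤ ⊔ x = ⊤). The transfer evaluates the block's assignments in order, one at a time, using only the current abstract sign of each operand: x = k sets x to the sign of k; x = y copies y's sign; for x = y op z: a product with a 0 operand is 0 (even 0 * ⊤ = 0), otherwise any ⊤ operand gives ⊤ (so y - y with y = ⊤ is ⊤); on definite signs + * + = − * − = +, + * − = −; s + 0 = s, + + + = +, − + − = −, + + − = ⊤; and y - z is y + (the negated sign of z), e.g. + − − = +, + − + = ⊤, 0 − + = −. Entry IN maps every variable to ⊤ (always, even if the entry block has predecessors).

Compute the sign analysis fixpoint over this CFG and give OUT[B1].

Answer: {a: ⊤, b: ⊤, c: 0, d: ⊤, e: ⊤, f: ⊤}

Derivation:
Converged values:
  B0: | IN=(all ⊤) | OUT=(all ⊤)
  B1: | IN=(all ⊤) | OUT={c:0; rest ⊤}
  B2: | IN={c:0; rest ⊤} | OUT={a:+, c:0; rest ⊤}
  B3: | IN=(all ⊤) | OUT=(all ⊤)
  B4: | IN=(all ⊤) | OUT=(all ⊤)

Merge at B1: IN[B1] = OUT[B0] = {a: ⊤, b: ⊤, c: ⊤, d: ⊤, e: ⊤, f: ⊤}
Applying B1's transfer function to that IN value gives OUT[B1] (row B1 above).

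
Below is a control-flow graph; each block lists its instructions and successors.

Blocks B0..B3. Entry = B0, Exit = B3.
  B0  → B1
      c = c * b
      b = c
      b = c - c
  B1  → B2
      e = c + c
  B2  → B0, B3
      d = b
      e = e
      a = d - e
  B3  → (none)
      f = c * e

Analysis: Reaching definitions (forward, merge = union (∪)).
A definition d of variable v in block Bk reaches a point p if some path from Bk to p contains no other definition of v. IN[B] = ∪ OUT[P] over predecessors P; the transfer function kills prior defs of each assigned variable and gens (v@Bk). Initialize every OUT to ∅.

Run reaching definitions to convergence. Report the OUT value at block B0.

Answer: {a@B2, b@B0, c@B0, d@B2, e@B2}

Working:
Fixpoint table:
  B0:   IN={a@B2, b@B0, c@B0, d@B2, e@B2}   OUT={a@B2, b@B0, c@B0, d@B2, e@B2}
  B1:   IN={a@B2, b@B0, c@B0, d@B2, e@B2}   OUT={a@B2, b@B0, c@B0, d@B2, e@B1}
  B2:   IN={a@B2, b@B0, c@B0, d@B2, e@B1}   OUT={a@B2, b@B0, c@B0, d@B2, e@B2}
  B3:   IN={a@B2, b@B0, c@B0, d@B2, e@B2}   OUT={a@B2, b@B0, c@B0, d@B2, e@B2, f@B3}

Merge at B0 (entry node, so the boundary value {} is joined with the incoming edge(s)): IN[B0] = {} ⊔ OUT[B2] = {a@B2, b@B0, c@B0, d@B2, e@B2}
Applying B0's transfer function to that IN value gives OUT[B0] (row B0 above).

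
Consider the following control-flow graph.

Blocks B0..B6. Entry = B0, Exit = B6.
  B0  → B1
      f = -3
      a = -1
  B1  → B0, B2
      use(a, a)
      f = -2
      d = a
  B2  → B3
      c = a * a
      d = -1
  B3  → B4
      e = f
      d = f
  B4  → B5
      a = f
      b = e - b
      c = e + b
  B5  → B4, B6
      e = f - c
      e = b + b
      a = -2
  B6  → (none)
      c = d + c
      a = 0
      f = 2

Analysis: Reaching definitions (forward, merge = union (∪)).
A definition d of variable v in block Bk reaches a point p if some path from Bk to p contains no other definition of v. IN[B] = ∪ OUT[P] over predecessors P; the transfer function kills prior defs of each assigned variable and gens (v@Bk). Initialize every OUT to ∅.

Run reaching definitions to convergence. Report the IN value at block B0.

Answer: {a@B0, d@B1, f@B1}

Working:
Converged values:
  B0:  IN={a@B0, d@B1, f@B1}  OUT={a@B0, d@B1, f@B0}
  B1:  IN={a@B0, d@B1, f@B0}  OUT={a@B0, d@B1, f@B1}
  B2:  IN={a@B0, d@B1, f@B1}  OUT={a@B0, c@B2, d@B2, f@B1}
  B3:  IN={a@B0, c@B2, d@B2, f@B1}  OUT={a@B0, c@B2, d@B3, e@B3, f@B1}
  B4:  IN={a@B0, a@B5, b@B4, c@B2, c@B4, d@B3, e@B3, e@B5, f@B1}  OUT={a@B4, b@B4, c@B4, d@B3, e@B3, e@B5, f@B1}
  B5:  IN={a@B4, b@B4, c@B4, d@B3, e@B3, e@B5, f@B1}  OUT={a@B5, b@B4, c@B4, d@B3, e@B5, f@B1}
  B6:  IN={a@B5, b@B4, c@B4, d@B3, e@B5, f@B1}  OUT={a@B6, b@B4, c@B6, d@B3, e@B5, f@B6}

Merge at B0 (entry node, so the boundary value {} is joined with the incoming edge(s)): IN[B0] = {} ⊔ OUT[B1] = {a@B0, d@B1, f@B1}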